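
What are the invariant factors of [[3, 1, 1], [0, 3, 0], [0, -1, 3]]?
The Jordan structure of A has elementary divisors (x - 3)^3. Arranging the block sizes at each eigenvalue in decreasing order and taking row products gives the invariant factors.

Invariant factors (smallest first, each dividing the next): (x - 3)^3.

Check: the last factor (x - 3)^3 is the minimal polynomial, and the product (x - 3)^3 is the characteristic polynomial.

(x - 3)^3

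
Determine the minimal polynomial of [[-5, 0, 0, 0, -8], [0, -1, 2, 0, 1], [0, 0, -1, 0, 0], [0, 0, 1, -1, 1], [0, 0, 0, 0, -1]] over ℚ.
The characteristic polynomial factors as (x + 1)^4(x + 5). The minimal polynomial is ∏(x - λ)^{k_λ} where k_λ is the size of the largest Jordan block at λ.

For λ = -5: rank(A + 5I) = 4, and the largest Jordan block has size 1 (the smallest k with rank((A + 5I)^k) = rank((A + 5I)^(k+1))).
For λ = -1: rank(A + I) = 3, and the largest Jordan block has size 2 (the smallest k with rank((A + I)^k) = rank((A + I)^(k+1))).

So m_A(x) = (x + 1)^2(x + 5).

m_A(x) = (x + 1)^2(x + 5)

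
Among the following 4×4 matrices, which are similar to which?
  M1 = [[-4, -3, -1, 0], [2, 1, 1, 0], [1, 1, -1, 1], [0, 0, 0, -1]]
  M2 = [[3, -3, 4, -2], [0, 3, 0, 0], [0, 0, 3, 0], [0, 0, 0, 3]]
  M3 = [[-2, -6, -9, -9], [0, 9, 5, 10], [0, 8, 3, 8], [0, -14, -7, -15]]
3 classes: {M1}, {M2}, {M3}

Characteristic polynomials: χ_{M1} = (x + 1)^3(x + 2), χ_{M2} = (x - 3)^4, χ_{M3} = (x + 1)^3(x + 2).

{M1}: invariant factors (x + 1)^3(x + 2).

{M2}: invariant factors x - 3, x - 3, (x - 3)^2.

{M3}: invariant factors x + 1, (x + 1)^2(x + 2).

Matrices are similar if and only if their invariant-factor lists agree; the partition into similarity classes is {M1}, {M2}, {M3}.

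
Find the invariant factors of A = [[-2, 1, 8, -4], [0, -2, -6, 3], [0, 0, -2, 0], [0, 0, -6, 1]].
x + 2, (x - 1)(x + 2)^2

The Jordan structure of A has elementary divisors (x + 2)^2, (x + 2), (x - 1). Arranging the block sizes at each eigenvalue in decreasing order and taking row products gives the invariant factors.

Invariant factors (smallest first, each dividing the next): x + 2, (x - 1)(x + 2)^2.

Check: the last factor (x - 1)(x + 2)^2 is the minimal polynomial, and the product (x - 1)(x + 2)^3 is the characteristic polynomial.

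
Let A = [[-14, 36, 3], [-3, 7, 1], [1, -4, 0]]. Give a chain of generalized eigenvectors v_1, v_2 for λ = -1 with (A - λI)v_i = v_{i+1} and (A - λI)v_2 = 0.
v_1 = [[0, 0, 1]]^T, v_2 = [[3, 1, 1]]^T

We seek v_1 ∈ ker((A + I)^2) \ ker(A + I), then set v_{i+1} = (A + I) v_i.

One such chain is v_1 = [[0, 0, 1]]^T, v_2 = [[3, 1, 1]]^T. Check: (A + I) v_2 = [[0, 0, 0]]^T = 0.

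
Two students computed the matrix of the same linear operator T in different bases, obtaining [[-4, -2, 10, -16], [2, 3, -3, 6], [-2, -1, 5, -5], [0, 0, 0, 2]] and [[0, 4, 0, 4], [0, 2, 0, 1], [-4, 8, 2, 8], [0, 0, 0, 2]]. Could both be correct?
Both have characteristic polynomial x(x - 2)^3, but the minimal polynomial of A is x(x - 2)^3 while the minimal polynomial of B is x(x - 2)^2. The minimal polynomial is a similarity invariant, so A and B are not similar.

No.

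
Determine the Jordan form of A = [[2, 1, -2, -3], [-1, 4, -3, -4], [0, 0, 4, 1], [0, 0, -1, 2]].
J = [[3, 1, 0, 0], [0, 3, 0, 0], [0, 0, 3, 1], [0, 0, 0, 3]]

The characteristic polynomial is det(xI - A) = (x - 3)^4, so the eigenvalues are 3 (algebraic multiplicity 4).

For λ = 3: rank(A - 3I) = 2, rank((A - 3I)^2) = 0. The eigenspace has dimension 4 - 2 = 2, so there are 2 Jordan blocks; the rank sequence gives block sizes [2, 2].

Assembling the blocks gives the Jordan form J above.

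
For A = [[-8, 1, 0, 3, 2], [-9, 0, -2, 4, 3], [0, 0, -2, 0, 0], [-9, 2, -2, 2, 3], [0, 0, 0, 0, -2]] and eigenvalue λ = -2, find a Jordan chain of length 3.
v_1 = [[-1, -2, 0, -1, 0]]^T, v_2 = [[1, 1, 0, 1, 0]]^T, v_3 = [[-2, -3, 0, -3, 0]]^T

We seek v_1 ∈ ker((A + 2I)^3) \ ker((A + 2I)^2), then set v_{i+1} = (A + 2I) v_i.

One such chain is v_1 = [[-1, -2, 0, -1, 0]]^T, v_2 = [[1, 1, 0, 1, 0]]^T, v_3 = [[-2, -3, 0, -3, 0]]^T. Check: (A + 2I) v_3 = [[0, 0, 0, 0, 0]]^T = 0.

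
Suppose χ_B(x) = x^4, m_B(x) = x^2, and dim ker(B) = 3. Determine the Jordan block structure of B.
λ = 0: algebraic multiplicity 4 (exponent in χ_B), largest block size 2 (exponent in m_B), 3 blocks (geometric multiplicity). These force block sizes [2, 1, 1].

Jordan blocks: (0, 2), (0, 1), (0, 1)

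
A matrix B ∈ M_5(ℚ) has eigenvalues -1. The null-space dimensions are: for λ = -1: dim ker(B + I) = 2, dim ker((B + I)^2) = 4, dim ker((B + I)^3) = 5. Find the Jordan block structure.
Jordan blocks: (-1, 3), (-1, 2)

λ = -1: successive nullity increments [2, 2, 1] count blocks of size ≥ k; block sizes are [3, 2].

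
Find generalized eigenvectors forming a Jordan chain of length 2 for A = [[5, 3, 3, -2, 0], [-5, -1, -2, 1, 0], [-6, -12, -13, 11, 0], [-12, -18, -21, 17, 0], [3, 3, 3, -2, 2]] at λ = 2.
v_1 = [[0, 1, -2, -2, 0]]^T, v_2 = [[1, -1, -4, -6, 1]]^T

We seek v_1 ∈ ker((A - 2I)^2) \ ker(A - 2I), then set v_{i+1} = (A - 2I) v_i.

One such chain is v_1 = [[0, 1, -2, -2, 0]]^T, v_2 = [[1, -1, -4, -6, 1]]^T. Check: (A - 2I) v_2 = [[0, 0, 0, 0, 0]]^T = 0.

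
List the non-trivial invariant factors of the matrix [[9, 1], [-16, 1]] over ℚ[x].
The Jordan structure of A has elementary divisors (x - 5)^2. Arranging the block sizes at each eigenvalue in decreasing order and taking row products gives the invariant factors.

Invariant factors (smallest first, each dividing the next): (x - 5)^2.

Check: the last factor (x - 5)^2 is the minimal polynomial, and the product (x - 5)^2 is the characteristic polynomial.

(x - 5)^2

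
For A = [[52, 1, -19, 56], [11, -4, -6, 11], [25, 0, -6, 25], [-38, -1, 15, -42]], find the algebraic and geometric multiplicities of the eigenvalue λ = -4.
algebraic multiplicity 2, geometric multiplicity 1

The characteristic polynomial is (x - 4)^2(x + 4)^2, so the factor x + 4 appears with exponent 2: the algebraic multiplicity is 2.

rank(A + 4I) = 3, so the eigenspace has dimension 4 - 3 = 1: the geometric multiplicity is 1.

Since 1 < 2, A is not diagonalizable.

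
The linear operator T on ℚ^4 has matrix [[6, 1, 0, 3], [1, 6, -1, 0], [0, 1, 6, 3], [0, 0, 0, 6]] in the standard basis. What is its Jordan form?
The characteristic polynomial is det(xI - A) = (x - 6)^4, so the eigenvalues are 6 (algebraic multiplicity 4).

For λ = 6: rank(A - 6I) = 2, rank((A - 6I)^2) = 1, rank((A - 6I)^3) = 0. The eigenspace has dimension 4 - 2 = 2, so there are 2 Jordan blocks; the rank sequence gives block sizes [3, 1].

Assembling the blocks gives the Jordan form J above.

J = [[6, 1, 0, 0], [0, 6, 1, 0], [0, 0, 6, 0], [0, 0, 0, 6]]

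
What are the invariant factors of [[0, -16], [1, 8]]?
(x - 4)^2

The Jordan structure of A has elementary divisors (x - 4)^2. Arranging the block sizes at each eigenvalue in decreasing order and taking row products gives the invariant factors.

Invariant factors (smallest first, each dividing the next): (x - 4)^2.

Check: the last factor (x - 4)^2 is the minimal polynomial, and the product (x - 4)^2 is the characteristic polynomial.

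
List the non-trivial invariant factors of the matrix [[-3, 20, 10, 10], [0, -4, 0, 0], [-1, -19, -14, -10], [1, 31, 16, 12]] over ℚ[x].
(x - 2)(x + 3)(x + 4)^2

The Jordan structure of A has elementary divisors (x + 4)^2, (x + 3), (x - 2). Arranging the block sizes at each eigenvalue in decreasing order and taking row products gives the invariant factors.

Invariant factors (smallest first, each dividing the next): (x - 2)(x + 3)(x + 4)^2.

Check: the last factor (x - 2)(x + 3)(x + 4)^2 is the minimal polynomial, and the product (x - 2)(x + 3)(x + 4)^2 is the characteristic polynomial.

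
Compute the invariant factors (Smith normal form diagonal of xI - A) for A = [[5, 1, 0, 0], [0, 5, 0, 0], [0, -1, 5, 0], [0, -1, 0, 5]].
The Jordan structure of A has elementary divisors (x - 5)^2, (x - 5), (x - 5). Arranging the block sizes at each eigenvalue in decreasing order and taking row products gives the invariant factors.

Invariant factors (smallest first, each dividing the next): x - 5, x - 5, (x - 5)^2.

Check: the last factor (x - 5)^2 is the minimal polynomial, and the product (x - 5)^4 is the characteristic polynomial.

x - 5, x - 5, (x - 5)^2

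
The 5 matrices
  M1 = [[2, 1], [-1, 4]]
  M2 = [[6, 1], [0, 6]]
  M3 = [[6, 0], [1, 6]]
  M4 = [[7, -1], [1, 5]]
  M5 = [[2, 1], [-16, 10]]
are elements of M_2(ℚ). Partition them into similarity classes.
2 classes: {M1}, {M2, M3, M4, M5}

Characteristic polynomials: χ_{M1} = (x - 3)^2, χ_{M2} = (x - 6)^2, χ_{M3} = (x - 6)^2, χ_{M4} = (x - 6)^2, χ_{M5} = (x - 6)^2.

{M1}: invariant factors (x - 3)^2.

{M2, M3, M4, M5}: invariant factors (x - 6)^2.

Matrices are similar if and only if their invariant-factor lists agree; the partition into similarity classes is {M1}, {M2, M3, M4, M5}.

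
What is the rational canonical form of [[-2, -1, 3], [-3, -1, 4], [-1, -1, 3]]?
R = [[0, 0, -1], [1, 0, 3], [0, 1, 0]]

The invariant factors of A (the non-unit diagonal entries of the Smith normal form of xI - A over ℚ[x]) are x^3 - 3x + 1, each dividing the next. The characteristic polynomial is their product, x^3 - 3x + 1.

The rational canonical form is the block-diagonal matrix of companion matrices C(f_i):
R = [[0, 0, -1], [1, 0, 3], [0, 1, 0]].

Note the characteristic polynomial does not split into linear factors over ℚ, so A has no Jordan form over ℚ; the rational canonical form exists over any field.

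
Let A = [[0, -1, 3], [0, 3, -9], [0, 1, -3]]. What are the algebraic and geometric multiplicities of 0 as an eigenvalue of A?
The characteristic polynomial is x^3, so the factor x appears with exponent 3: the algebraic multiplicity is 3.

rank(A) = 1, so the eigenspace has dimension 3 - 1 = 2: the geometric multiplicity is 2.

Since 2 < 3, A is not diagonalizable.

algebraic multiplicity 3, geometric multiplicity 2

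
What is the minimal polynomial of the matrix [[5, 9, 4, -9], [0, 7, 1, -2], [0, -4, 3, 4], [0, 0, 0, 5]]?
m_A(x) = (x - 5)^3

The characteristic polynomial factors as (x - 5)^4. The minimal polynomial is ∏(x - λ)^{k_λ} where k_λ is the size of the largest Jordan block at λ.

For λ = 5: rank(A - 5I) = 2, and the largest Jordan block has size 3 (the smallest k with rank((A - 5I)^k) = rank((A - 5I)^(k+1))).

So m_A(x) = (x - 5)^3.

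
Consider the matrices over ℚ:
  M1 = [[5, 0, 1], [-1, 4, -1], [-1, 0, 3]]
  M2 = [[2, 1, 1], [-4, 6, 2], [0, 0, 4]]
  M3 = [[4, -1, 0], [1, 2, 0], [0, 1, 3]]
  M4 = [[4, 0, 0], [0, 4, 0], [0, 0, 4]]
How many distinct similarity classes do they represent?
Characteristic polynomials: χ_{M1} = (x - 4)^3, χ_{M2} = (x - 4)^3, χ_{M3} = (x - 3)^3, χ_{M4} = (x - 4)^3.

{M1, M2}: invariant factors x - 4, (x - 4)^2.

{M3}: invariant factors (x - 3)^3.

{M4}: invariant factors x - 4, x - 4, x - 4.

Matrices are similar if and only if their invariant-factor lists agree; the partition into similarity classes is {M1, M2}, {M3}, {M4}.

3 classes: {M1, M2}, {M3}, {M4}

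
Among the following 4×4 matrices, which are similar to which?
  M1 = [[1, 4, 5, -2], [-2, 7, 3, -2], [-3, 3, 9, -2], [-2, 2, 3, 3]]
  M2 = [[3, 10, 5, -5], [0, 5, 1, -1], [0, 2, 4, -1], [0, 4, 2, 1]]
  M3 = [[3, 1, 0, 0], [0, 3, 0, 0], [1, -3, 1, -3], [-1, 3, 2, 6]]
Characteristic polynomials: χ_{M1} = (x - 5)^4, χ_{M2} = (x - 4)(x - 3)^3, χ_{M3} = (x - 4)(x - 3)^3.

{M1}: invariant factors x - 5, (x - 5)^3.

{M2}: invariant factors x - 3, x - 3, (x - 4)(x - 3).

{M3}: invariant factors x - 3, (x - 4)(x - 3)^2.

Matrices are similar if and only if their invariant-factor lists agree; the partition into similarity classes is {M1}, {M2}, {M3}.

3 classes: {M1}, {M2}, {M3}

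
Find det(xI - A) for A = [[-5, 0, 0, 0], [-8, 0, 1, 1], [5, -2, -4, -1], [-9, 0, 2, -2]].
χ_A(x) = (x + 2)^3(x + 5)

xI - A = [[x + 5, 0, 0, 0], [8, x, -1, -1], [-5, 2, x + 4, 1], [9, 0, -2, x + 2]].

Expanding det(xI - A) along the first row:
det(xI - A) = + (x + 5)·det([[x, -1, -1], [2, x + 4, 1], [0, -2, x + 2]]) - (0)·det([[8, -1, -1], [-5, x + 4, 1], [9, -2, x + 2]]) + (0)·det([[8, x, -1], [-5, 2, 1], [9, 0, x + 2]]) - (0)·det([[8, x, -1], [-5, 2, x + 4], [9, 0, -2]]).

Evaluating gives χ_A(x) = x^4 + 11x^3 + 42x^2 + 68x + 40 = (x + 2)^3(x + 5).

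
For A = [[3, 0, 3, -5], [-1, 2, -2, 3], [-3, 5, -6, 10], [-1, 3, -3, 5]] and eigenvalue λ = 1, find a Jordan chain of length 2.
v_1 = [[-1, 1, 1, 0]]^T, v_2 = [[1, 0, 1, 1]]^T

We seek v_1 ∈ ker((A - I)^2) \ ker(A - I), then set v_{i+1} = (A - I) v_i.

One such chain is v_1 = [[-1, 1, 1, 0]]^T, v_2 = [[1, 0, 1, 1]]^T. Check: (A - I) v_2 = [[0, 0, 0, 0]]^T = 0.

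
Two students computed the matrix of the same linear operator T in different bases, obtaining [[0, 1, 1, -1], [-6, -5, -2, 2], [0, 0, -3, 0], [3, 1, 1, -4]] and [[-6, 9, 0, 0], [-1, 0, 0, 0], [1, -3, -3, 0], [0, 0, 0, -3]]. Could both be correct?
Yes.

Two matrices over a field are similar if and only if they have the same invariant factors.

Both A and B have characteristic polynomial (x + 3)^4 and minimal polynomial (x + 3)^2. Computing further, both have invariant factors x + 3, x + 3, (x + 3)^2. Hence A and B are similar.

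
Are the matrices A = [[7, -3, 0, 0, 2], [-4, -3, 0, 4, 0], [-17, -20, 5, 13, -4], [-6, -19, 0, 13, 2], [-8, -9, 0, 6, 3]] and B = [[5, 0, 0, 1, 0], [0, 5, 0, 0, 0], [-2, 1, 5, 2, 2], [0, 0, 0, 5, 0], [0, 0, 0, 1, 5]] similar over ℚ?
Two matrices over a field are similar if and only if they have the same invariant factors.

Both A and B have characteristic polynomial (x - 5)^5 and minimal polynomial (x - 5)^2. Computing further, both have invariant factors x - 5, (x - 5)^2, (x - 5)^2. Hence A and B are similar.

Yes.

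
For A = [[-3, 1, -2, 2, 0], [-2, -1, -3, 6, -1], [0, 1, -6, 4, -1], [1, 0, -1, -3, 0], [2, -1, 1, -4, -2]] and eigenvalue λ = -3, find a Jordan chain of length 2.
We seek v_1 ∈ ker((A + 3I)^2) \ ker(A + 3I), then set v_{i+1} = (A + 3I) v_i.

One such chain is v_1 = [[0, 0, -1, -1, -1]]^T, v_2 = [[0, -2, 0, 1, 2]]^T. Check: (A + 3I) v_2 = [[0, 0, 0, 0, 0]]^T = 0.

v_1 = [[0, 0, -1, -1, -1]]^T, v_2 = [[0, -2, 0, 1, 2]]^T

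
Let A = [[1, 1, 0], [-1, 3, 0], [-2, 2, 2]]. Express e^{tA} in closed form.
A has Jordan form J = [[2, 1, 0], [0, 2, 0], [0, 0, 2]] with A = PJP^{-1}, so e^{tA} = P e^{tJ} P^{-1}.

For a Jordan block J_k(λ), e^{tJ_k(λ)} = e^{λt} · (I + tN + t^2 N^2/2! + ... + t^{k-1} N^{k-1}/(k-1)!) where N is the nilpotent superdiagonal part.

Assembling the blocks and conjugating back gives the entries of e^{tA} as shown above.

e^{tA} = [[(1 - t)*e^{2*t}, t*e^{2*t}, 0], [-t*e^{2*t}, (t + 1)*e^{2*t}, 0], [-2*t*e^{2*t}, 2*t*e^{2*t}, e^{2*t}]]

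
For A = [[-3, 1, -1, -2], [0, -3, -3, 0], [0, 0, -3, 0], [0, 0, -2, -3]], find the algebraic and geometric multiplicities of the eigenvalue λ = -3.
The characteristic polynomial is (x + 3)^4, so the factor x + 3 appears with exponent 4: the algebraic multiplicity is 4.

rank(A + 3I) = 2, so the eigenspace has dimension 4 - 2 = 2: the geometric multiplicity is 2.

Since 2 < 4, A is not diagonalizable.

algebraic multiplicity 4, geometric multiplicity 2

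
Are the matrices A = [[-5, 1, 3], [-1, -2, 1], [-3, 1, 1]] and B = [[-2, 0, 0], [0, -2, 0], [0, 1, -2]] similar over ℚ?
Both have characteristic polynomial (x + 2)^3, but the minimal polynomial of A is (x + 2)^3 while the minimal polynomial of B is (x + 2)^2. The minimal polynomial is a similarity invariant, so A and B are not similar.

No.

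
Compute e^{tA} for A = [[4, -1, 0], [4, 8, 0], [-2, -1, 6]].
A has Jordan form J = [[6, 1, 0], [0, 6, 0], [0, 0, 6]] with A = PJP^{-1}, so e^{tA} = P e^{tJ} P^{-1}.

For a Jordan block J_k(λ), e^{tJ_k(λ)} = e^{λt} · (I + tN + t^2 N^2/2! + ... + t^{k-1} N^{k-1}/(k-1)!) where N is the nilpotent superdiagonal part.

Assembling the blocks and conjugating back gives the entries of e^{tA} as shown above.

e^{tA} = [[(1 - 2*t)*e^{6*t}, -t*e^{6*t}, 0], [4*t*e^{6*t}, (2*t + 1)*e^{6*t}, 0], [-2*t*e^{6*t}, -t*e^{6*t}, e^{6*t}]]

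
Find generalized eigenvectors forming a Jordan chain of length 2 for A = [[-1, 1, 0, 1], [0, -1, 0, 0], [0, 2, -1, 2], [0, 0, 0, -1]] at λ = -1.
v_1 = [[0, 0, -1, 1]]^T, v_2 = [[1, 0, 2, 0]]^T

We seek v_1 ∈ ker((A + I)^2) \ ker(A + I), then set v_{i+1} = (A + I) v_i.

One such chain is v_1 = [[0, 0, -1, 1]]^T, v_2 = [[1, 0, 2, 0]]^T. Check: (A + I) v_2 = [[0, 0, 0, 0]]^T = 0.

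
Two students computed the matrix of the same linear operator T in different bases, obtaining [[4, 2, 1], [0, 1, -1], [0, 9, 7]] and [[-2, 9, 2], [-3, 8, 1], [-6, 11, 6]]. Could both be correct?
Yes.

Two matrices over a field are similar if and only if they have the same invariant factors.

Both A and B have characteristic polynomial (x - 4)^3 and minimal polynomial (x - 4)^3. Computing further, both have invariant factors (x - 4)^3. Hence A and B are similar.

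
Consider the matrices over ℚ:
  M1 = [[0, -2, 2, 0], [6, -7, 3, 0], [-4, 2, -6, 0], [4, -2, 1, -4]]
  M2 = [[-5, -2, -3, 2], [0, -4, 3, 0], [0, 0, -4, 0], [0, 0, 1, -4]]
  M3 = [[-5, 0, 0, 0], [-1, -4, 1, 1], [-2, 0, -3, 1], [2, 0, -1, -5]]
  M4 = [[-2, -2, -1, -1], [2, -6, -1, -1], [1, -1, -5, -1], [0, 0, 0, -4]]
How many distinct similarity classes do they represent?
1 class: {M1, M2, M3, M4}

Characteristic polynomials: χ_{M1} = (x + 4)^3(x + 5), χ_{M2} = (x + 4)^3(x + 5), χ_{M3} = (x + 4)^3(x + 5), χ_{M4} = (x + 4)^3(x + 5).

{M1, M2, M3, M4}: invariant factors x + 4, (x + 4)^2(x + 5).

Matrices are similar if and only if their invariant-factor lists agree; the partition into similarity classes is {M1, M2, M3, M4}.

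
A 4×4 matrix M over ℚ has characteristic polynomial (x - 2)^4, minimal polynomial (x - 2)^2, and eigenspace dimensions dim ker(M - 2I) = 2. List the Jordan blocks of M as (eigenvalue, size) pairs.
λ = 2: algebraic multiplicity 4 (exponent in χ_M), largest block size 2 (exponent in m_M), 2 blocks (geometric multiplicity). These force block sizes [2, 2].

Jordan blocks: (2, 2), (2, 2)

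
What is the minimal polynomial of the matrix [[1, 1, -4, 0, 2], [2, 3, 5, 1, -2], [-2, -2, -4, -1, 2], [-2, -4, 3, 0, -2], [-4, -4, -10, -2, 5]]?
The characteristic polynomial factors as (x - 1)^5. The minimal polynomial is ∏(x - λ)^{k_λ} where k_λ is the size of the largest Jordan block at λ.

For λ = 1: rank(A - I) = 2, and the largest Jordan block has size 3 (the smallest k with rank((A - I)^k) = rank((A - I)^(k+1))).

So m_A(x) = (x - 1)^3.

m_A(x) = (x - 1)^3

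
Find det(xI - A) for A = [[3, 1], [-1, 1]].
xI - A = [[x - 3, -1], [1, x - 1]].

Expanding det(xI - A) along the first row:
det(xI - A) = + (x - 3)·det([[x - 1]]) - (-1)·det([[1]]).

Evaluating gives χ_A(x) = x^2 - 4x + 4 = (x - 2)^2.

χ_A(x) = (x - 2)^2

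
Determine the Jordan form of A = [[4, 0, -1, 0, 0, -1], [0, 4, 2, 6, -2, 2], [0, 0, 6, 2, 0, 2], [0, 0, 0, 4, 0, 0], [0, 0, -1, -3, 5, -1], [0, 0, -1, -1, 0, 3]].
J = [[4, 1, 0, 0, 0, 0], [0, 4, 0, 0, 0, 0], [0, 0, 4, 0, 0, 0], [0, 0, 0, 4, 0, 0], [0, 0, 0, 0, 5, 1], [0, 0, 0, 0, 0, 5]]

The characteristic polynomial is det(xI - A) = (x - 5)^2(x - 4)^4, so the eigenvalues are 4 (algebraic multiplicity 4), 5 (algebraic multiplicity 2).

For λ = 4: rank(A - 4I) = 3, rank((A - 4I)^2) = 2. The eigenspace has dimension 6 - 3 = 3, so there are 3 Jordan blocks; the rank sequence gives block sizes [2, 1, 1].

For λ = 5: rank(A - 5I) = 5, rank((A - 5I)^2) = 4. The eigenspace has dimension 6 - 5 = 1, so there is 1 Jordan block; the rank sequence gives block sizes [2].

Assembling the blocks gives the Jordan form J above.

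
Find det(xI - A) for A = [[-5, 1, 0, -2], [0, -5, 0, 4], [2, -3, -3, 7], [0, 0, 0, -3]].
xI - A = [[x + 5, -1, 0, 2], [0, x + 5, 0, -4], [-2, 3, x + 3, -7], [0, 0, 0, x + 3]].

Expanding det(xI - A) along the first row:
det(xI - A) = + (x + 5)·det([[x + 5, 0, -4], [3, x + 3, -7], [0, 0, x + 3]]) - (-1)·det([[0, 0, -4], [-2, x + 3, -7], [0, 0, x + 3]]) + (0)·det([[0, x + 5, -4], [-2, 3, -7], [0, 0, x + 3]]) - (2)·det([[0, x + 5, 0], [-2, 3, x + 3], [0, 0, 0]]).

Evaluating gives χ_A(x) = x^4 + 16x^3 + 94x^2 + 240x + 225 = (x + 3)^2(x + 5)^2.

χ_A(x) = (x + 3)^2(x + 5)^2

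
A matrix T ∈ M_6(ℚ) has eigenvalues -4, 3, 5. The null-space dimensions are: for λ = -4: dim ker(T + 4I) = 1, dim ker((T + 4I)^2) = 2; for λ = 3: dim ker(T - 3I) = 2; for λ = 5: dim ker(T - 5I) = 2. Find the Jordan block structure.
Jordan blocks: (-4, 2), (3, 1), (3, 1), (5, 1), (5, 1)

λ = -4: successive nullity increments [1, 1] count blocks of size ≥ k; block sizes are [2].
λ = 3: successive nullity increments [2] count blocks of size ≥ k; block sizes are [1, 1].
λ = 5: successive nullity increments [2] count blocks of size ≥ k; block sizes are [1, 1].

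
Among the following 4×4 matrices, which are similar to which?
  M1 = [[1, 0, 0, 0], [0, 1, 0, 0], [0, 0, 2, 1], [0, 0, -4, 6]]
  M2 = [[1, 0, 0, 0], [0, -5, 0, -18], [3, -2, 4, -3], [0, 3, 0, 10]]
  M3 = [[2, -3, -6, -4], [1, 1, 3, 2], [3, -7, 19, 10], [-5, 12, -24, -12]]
Characteristic polynomials: χ_{M1} = (x - 4)^2(x - 1)^2, χ_{M2} = (x - 4)^2(x - 1)^2, χ_{M3} = (x - 4)^2(x - 1)^2.

{M1, M2}: invariant factors x - 1, (x - 4)^2(x - 1).

{M3}: invariant factors (x - 4)^2(x - 1)^2.

Matrices are similar if and only if their invariant-factor lists agree; the partition into similarity classes is {M1, M2}, {M3}.

2 classes: {M1, M2}, {M3}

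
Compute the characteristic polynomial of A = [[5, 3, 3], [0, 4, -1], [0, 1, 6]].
xI - A = [[x - 5, -3, -3], [0, x - 4, 1], [0, -1, x - 6]].

Expanding det(xI - A) along the first row:
det(xI - A) = + (x - 5)·det([[x - 4, 1], [-1, x - 6]]) - (-3)·det([[0, 1], [0, x - 6]]) + (-3)·det([[0, x - 4], [0, -1]]).

Evaluating gives χ_A(x) = x^3 - 15x^2 + 75x - 125 = (x - 5)^3.

χ_A(x) = (x - 5)^3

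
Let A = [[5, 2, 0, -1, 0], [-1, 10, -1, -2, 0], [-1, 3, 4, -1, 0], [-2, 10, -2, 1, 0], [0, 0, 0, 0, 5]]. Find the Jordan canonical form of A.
The characteristic polynomial is det(xI - A) = (x - 5)^5, so the eigenvalues are 5 (algebraic multiplicity 5).

For λ = 5: rank(A - 5I) = 2, rank((A - 5I)^2) = 0. The eigenspace has dimension 5 - 2 = 3, so there are 3 Jordan blocks; the rank sequence gives block sizes [2, 2, 1].

Assembling the blocks gives the Jordan form J above.

J = [[5, 1, 0, 0, 0], [0, 5, 0, 0, 0], [0, 0, 5, 1, 0], [0, 0, 0, 5, 0], [0, 0, 0, 0, 5]]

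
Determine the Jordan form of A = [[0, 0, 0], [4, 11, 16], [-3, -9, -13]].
The characteristic polynomial is det(xI - A) = x(x + 1)^2, so the eigenvalues are -1 (algebraic multiplicity 2), 0 (algebraic multiplicity 1).

For λ = -1: rank(A + I) = 2, rank((A + I)^2) = 1. The eigenspace has dimension 3 - 2 = 1, so there is 1 Jordan block; the rank sequence gives block sizes [2].

For λ = 0: algebraic multiplicity 1 gives one 1×1 block.

Assembling the blocks gives the Jordan form J above.

J = [[-1, 1, 0], [0, -1, 0], [0, 0, 0]]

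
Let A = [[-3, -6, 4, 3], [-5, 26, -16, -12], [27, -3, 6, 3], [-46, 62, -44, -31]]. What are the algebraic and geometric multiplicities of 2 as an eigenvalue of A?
algebraic multiplicity 2, geometric multiplicity 1

The characteristic polynomial is (x - 2)^2(x + 3)^2, so the factor x - 2 appears with exponent 2: the algebraic multiplicity is 2.

rank(A - 2I) = 3, so the eigenspace has dimension 4 - 3 = 1: the geometric multiplicity is 1.

Since 1 < 2, A is not diagonalizable.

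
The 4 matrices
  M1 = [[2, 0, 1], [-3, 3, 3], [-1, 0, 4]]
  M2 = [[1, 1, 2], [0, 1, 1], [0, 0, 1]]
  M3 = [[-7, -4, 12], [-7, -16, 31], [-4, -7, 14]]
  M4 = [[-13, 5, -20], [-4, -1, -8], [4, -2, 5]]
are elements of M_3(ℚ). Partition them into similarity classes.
4 classes: {M1}, {M2}, {M3}, {M4}

Characteristic polynomials: χ_{M1} = (x - 3)^3, χ_{M2} = (x - 1)^3, χ_{M3} = (x + 3)^3, χ_{M4} = (x + 3)^3.

{M1}: invariant factors x - 3, (x - 3)^2.

{M2}: invariant factors (x - 1)^3.

{M3}: invariant factors (x + 3)^3.

{M4}: invariant factors x + 3, (x + 3)^2.

Matrices are similar if and only if their invariant-factor lists agree; the partition into similarity classes is {M1}, {M2}, {M3}, {M4}.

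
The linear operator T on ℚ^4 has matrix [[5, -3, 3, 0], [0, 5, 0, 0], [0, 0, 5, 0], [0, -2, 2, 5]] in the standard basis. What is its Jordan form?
The characteristic polynomial is det(xI - A) = (x - 5)^4, so the eigenvalues are 5 (algebraic multiplicity 4).

For λ = 5: rank(A - 5I) = 1, rank((A - 5I)^2) = 0. The eigenspace has dimension 4 - 1 = 3, so there are 3 Jordan blocks; the rank sequence gives block sizes [2, 1, 1].

Assembling the blocks gives the Jordan form J above.

J = [[5, 1, 0, 0], [0, 5, 0, 0], [0, 0, 5, 0], [0, 0, 0, 5]]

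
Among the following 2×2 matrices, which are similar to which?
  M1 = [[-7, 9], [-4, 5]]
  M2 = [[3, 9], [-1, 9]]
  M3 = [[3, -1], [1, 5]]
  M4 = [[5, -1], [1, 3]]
Characteristic polynomials: χ_{M1} = (x + 1)^2, χ_{M2} = (x - 6)^2, χ_{M3} = (x - 4)^2, χ_{M4} = (x - 4)^2.

{M1}: invariant factors (x + 1)^2.

{M2}: invariant factors (x - 6)^2.

{M3, M4}: invariant factors (x - 4)^2.

Matrices are similar if and only if their invariant-factor lists agree; the partition into similarity classes is {M1}, {M2}, {M3, M4}.

3 classes: {M1}, {M2}, {M3, M4}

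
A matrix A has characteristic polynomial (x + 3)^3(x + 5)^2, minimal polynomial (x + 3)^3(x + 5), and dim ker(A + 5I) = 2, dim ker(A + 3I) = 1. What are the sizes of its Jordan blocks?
λ = -5: algebraic multiplicity 2 (exponent in χ_A), largest block size 1 (exponent in m_A), 2 blocks (geometric multiplicity). These force block sizes [1, 1].
λ = -3: algebraic multiplicity 3 (exponent in χ_A), largest block size 3 (exponent in m_A), 1 block (geometric multiplicity). This forces block sizes [3].

Jordan blocks: (-5, 1), (-5, 1), (-3, 3)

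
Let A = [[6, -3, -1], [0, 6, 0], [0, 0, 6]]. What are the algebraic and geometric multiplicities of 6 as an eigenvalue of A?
algebraic multiplicity 3, geometric multiplicity 2

The characteristic polynomial is (x - 6)^3, so the factor x - 6 appears with exponent 3: the algebraic multiplicity is 3.

rank(A - 6I) = 1, so the eigenspace has dimension 3 - 1 = 2: the geometric multiplicity is 2.

Since 2 < 3, A is not diagonalizable.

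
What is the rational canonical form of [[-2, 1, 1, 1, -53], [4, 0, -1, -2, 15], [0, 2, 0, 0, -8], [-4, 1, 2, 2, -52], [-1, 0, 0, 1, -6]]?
R = [[0, 0, 0, 0, -100], [1, 0, 0, 0, 15], [0, 1, 0, 0, 46], [0, 0, 1, 0, 1], [0, 0, 0, 1, -6]]

The invariant factors of A (the non-unit diagonal entries of the Smith normal form of xI - A over ℚ[x]) are (x + 4)(x^2 + x - 5)^2, each dividing the next. The characteristic polynomial is their product, (x + 4)(x^2 + x - 5)^2.

The rational canonical form is the block-diagonal matrix of companion matrices C(f_i):
R = [[0, 0, 0, 0, -100], [1, 0, 0, 0, 15], [0, 1, 0, 0, 46], [0, 0, 1, 0, 1], [0, 0, 0, 1, -6]].

Note the characteristic polynomial does not split into linear factors over ℚ, so A has no Jordan form over ℚ; the rational canonical form exists over any field.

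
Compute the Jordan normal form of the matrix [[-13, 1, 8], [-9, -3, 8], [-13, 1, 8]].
The characteristic polynomial is det(xI - A) = x(x + 4)^2, so the eigenvalues are -4 (algebraic multiplicity 2), 0 (algebraic multiplicity 1).

For λ = -4: rank(A + 4I) = 2, rank((A + 4I)^2) = 1. The eigenspace has dimension 3 - 2 = 1, so there is 1 Jordan block; the rank sequence gives block sizes [2].

For λ = 0: algebraic multiplicity 1 gives one 1×1 block.

Assembling the blocks gives the Jordan form J above.

J = [[-4, 1, 0], [0, -4, 0], [0, 0, 0]]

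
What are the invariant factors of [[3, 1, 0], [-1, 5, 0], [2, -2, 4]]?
x - 4, (x - 4)^2

The Jordan structure of A has elementary divisors (x - 4)^2, (x - 4). Arranging the block sizes at each eigenvalue in decreasing order and taking row products gives the invariant factors.

Invariant factors (smallest first, each dividing the next): x - 4, (x - 4)^2.

Check: the last factor (x - 4)^2 is the minimal polynomial, and the product (x - 4)^3 is the characteristic polynomial.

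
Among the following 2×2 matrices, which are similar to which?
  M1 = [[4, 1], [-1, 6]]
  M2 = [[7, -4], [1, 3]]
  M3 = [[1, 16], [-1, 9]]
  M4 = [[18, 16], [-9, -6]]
2 classes: {M1, M2, M3}, {M4}

Characteristic polynomials: χ_{M1} = (x - 5)^2, χ_{M2} = (x - 5)^2, χ_{M3} = (x - 5)^2, χ_{M4} = (x - 6)^2.

{M1, M2, M3}: invariant factors (x - 5)^2.

{M4}: invariant factors (x - 6)^2.

Matrices are similar if and only if their invariant-factor lists agree; the partition into similarity classes is {M1, M2, M3}, {M4}.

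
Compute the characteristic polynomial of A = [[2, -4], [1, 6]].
χ_A(x) = (x - 4)^2

xI - A = [[x - 2, 4], [-1, x - 6]].

Expanding det(xI - A) along the first row:
det(xI - A) = + (x - 2)·det([[x - 6]]) - (4)·det([[-1]]).

Evaluating gives χ_A(x) = x^2 - 8x + 16 = (x - 4)^2.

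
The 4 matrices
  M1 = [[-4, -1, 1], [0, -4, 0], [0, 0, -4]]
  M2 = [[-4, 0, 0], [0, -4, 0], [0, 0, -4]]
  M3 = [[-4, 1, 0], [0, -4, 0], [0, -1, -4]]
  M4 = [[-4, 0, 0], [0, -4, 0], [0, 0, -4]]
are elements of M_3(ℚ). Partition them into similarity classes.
Characteristic polynomials: χ_{M1} = (x + 4)^3, χ_{M2} = (x + 4)^3, χ_{M3} = (x + 4)^3, χ_{M4} = (x + 4)^3.

{M1, M3}: invariant factors x + 4, (x + 4)^2.

{M2, M4}: invariant factors x + 4, x + 4, x + 4.

Matrices are similar if and only if their invariant-factor lists agree; the partition into similarity classes is {M1, M3}, {M2, M4}.

2 classes: {M1, M3}, {M2, M4}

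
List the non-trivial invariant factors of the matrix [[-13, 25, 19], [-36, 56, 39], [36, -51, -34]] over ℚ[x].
(x - 5)^2(x + 1)

The Jordan structure of A has elementary divisors (x + 1), (x - 5)^2. Arranging the block sizes at each eigenvalue in decreasing order and taking row products gives the invariant factors.

Invariant factors (smallest first, each dividing the next): (x - 5)^2(x + 1).

Check: the last factor (x - 5)^2(x + 1) is the minimal polynomial, and the product (x - 5)^2(x + 1) is the characteristic polynomial.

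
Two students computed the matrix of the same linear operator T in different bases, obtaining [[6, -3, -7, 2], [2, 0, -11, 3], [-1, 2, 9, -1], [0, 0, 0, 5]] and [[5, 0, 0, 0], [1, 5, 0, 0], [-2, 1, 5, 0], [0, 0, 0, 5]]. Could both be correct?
Two matrices over a field are similar if and only if they have the same invariant factors.

Both A and B have characteristic polynomial (x - 5)^4 and minimal polynomial (x - 5)^3. Computing further, both have invariant factors x - 5, (x - 5)^3. Hence A and B are similar.

Yes.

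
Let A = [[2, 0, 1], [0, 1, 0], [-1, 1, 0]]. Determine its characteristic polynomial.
χ_A(x) = (x - 1)^3

xI - A = [[x - 2, 0, -1], [0, x - 1, 0], [1, -1, x]].

Expanding det(xI - A) along the first row:
det(xI - A) = + (x - 2)·det([[x - 1, 0], [-1, x]]) - (0)·det([[0, 0], [1, x]]) + (-1)·det([[0, x - 1], [1, -1]]).

Evaluating gives χ_A(x) = x^3 - 3x^2 + 3x - 1 = (x - 1)^3.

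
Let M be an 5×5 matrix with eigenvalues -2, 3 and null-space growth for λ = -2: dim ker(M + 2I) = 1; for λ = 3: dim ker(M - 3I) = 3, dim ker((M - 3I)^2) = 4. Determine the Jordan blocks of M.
λ = -2: successive nullity increments [1] count blocks of size ≥ k; block sizes are [1].
λ = 3: successive nullity increments [3, 1] count blocks of size ≥ k; block sizes are [2, 1, 1].

Jordan blocks: (-2, 1), (3, 2), (3, 1), (3, 1)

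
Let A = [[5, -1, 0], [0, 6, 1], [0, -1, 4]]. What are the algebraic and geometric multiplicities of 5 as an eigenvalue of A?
The characteristic polynomial is (x - 5)^3, so the factor x - 5 appears with exponent 3: the algebraic multiplicity is 3.

rank(A - 5I) = 2, so the eigenspace has dimension 3 - 2 = 1: the geometric multiplicity is 1.

Since 1 < 3, A is not diagonalizable.

algebraic multiplicity 3, geometric multiplicity 1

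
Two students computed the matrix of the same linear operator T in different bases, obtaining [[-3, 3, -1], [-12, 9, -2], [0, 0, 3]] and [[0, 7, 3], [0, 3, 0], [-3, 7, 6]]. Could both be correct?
Two matrices over a field are similar if and only if they have the same invariant factors.

Both A and B have characteristic polynomial (x - 3)^3 and minimal polynomial (x - 3)^2. Computing further, both have invariant factors x - 3, (x - 3)^2. Hence A and B are similar.

Yes.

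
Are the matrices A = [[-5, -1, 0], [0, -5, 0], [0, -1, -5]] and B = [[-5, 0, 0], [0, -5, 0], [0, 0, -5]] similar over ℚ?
Both have characteristic polynomial (x + 5)^3, but the minimal polynomial of A is (x + 5)^2 while the minimal polynomial of B is x + 5. The minimal polynomial is a similarity invariant, so A and B are not similar.

No.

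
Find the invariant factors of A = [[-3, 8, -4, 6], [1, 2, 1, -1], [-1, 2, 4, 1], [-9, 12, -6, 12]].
(x - 4)^3(x - 3)

The Jordan structure of A has elementary divisors (x - 3), (x - 4)^3. Arranging the block sizes at each eigenvalue in decreasing order and taking row products gives the invariant factors.

Invariant factors (smallest first, each dividing the next): (x - 4)^3(x - 3).

Check: the last factor (x - 4)^3(x - 3) is the minimal polynomial, and the product (x - 4)^3(x - 3) is the characteristic polynomial.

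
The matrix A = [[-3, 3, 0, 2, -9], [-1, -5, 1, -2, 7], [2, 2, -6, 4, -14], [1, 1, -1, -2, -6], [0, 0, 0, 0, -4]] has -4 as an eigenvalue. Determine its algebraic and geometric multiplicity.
The characteristic polynomial is (x + 4)^5, so the factor x + 4 appears with exponent 5: the algebraic multiplicity is 5.

rank(A + 4I) = 3, so the eigenspace has dimension 5 - 3 = 2: the geometric multiplicity is 2.

Since 2 < 5, A is not diagonalizable.

algebraic multiplicity 5, geometric multiplicity 2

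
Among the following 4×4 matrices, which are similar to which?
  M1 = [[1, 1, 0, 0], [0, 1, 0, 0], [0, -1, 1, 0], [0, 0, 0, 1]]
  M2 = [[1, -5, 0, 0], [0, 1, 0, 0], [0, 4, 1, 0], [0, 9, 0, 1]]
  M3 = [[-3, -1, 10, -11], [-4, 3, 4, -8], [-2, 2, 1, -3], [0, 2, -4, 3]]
2 classes: {M1, M2}, {M3}

Characteristic polynomials: χ_{M1} = (x - 1)^4, χ_{M2} = (x - 1)^4, χ_{M3} = (x - 1)^4.

{M1, M2}: invariant factors x - 1, x - 1, (x - 1)^2.

{M3}: invariant factors (x - 1)^2, (x - 1)^2.

Matrices are similar if and only if their invariant-factor lists agree; the partition into similarity classes is {M1, M2}, {M3}.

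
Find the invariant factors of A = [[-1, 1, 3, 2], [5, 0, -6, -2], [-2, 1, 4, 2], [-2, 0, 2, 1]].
The Jordan structure of A has elementary divisors (x - 1)^3, (x - 1). Arranging the block sizes at each eigenvalue in decreasing order and taking row products gives the invariant factors.

Invariant factors (smallest first, each dividing the next): x - 1, (x - 1)^3.

Check: the last factor (x - 1)^3 is the minimal polynomial, and the product (x - 1)^4 is the characteristic polynomial.

x - 1, (x - 1)^3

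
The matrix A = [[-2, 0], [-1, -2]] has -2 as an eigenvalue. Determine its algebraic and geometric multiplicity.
algebraic multiplicity 2, geometric multiplicity 1

The characteristic polynomial is (x + 2)^2, so the factor x + 2 appears with exponent 2: the algebraic multiplicity is 2.

rank(A + 2I) = 1, so the eigenspace has dimension 2 - 1 = 1: the geometric multiplicity is 1.

Since 1 < 2, A is not diagonalizable.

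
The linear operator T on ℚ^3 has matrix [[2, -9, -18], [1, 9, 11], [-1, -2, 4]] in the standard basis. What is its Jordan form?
J = [[5, 1, 0], [0, 5, 1], [0, 0, 5]]

The characteristic polynomial is det(xI - A) = (x - 5)^3, so the eigenvalues are 5 (algebraic multiplicity 3).

For λ = 5: rank(A - 5I) = 2, rank((A - 5I)^2) = 1, rank((A - 5I)^3) = 0. The eigenspace has dimension 3 - 2 = 1, so there is 1 Jordan block; the rank sequence gives block sizes [3].

Assembling the blocks gives the Jordan form J above.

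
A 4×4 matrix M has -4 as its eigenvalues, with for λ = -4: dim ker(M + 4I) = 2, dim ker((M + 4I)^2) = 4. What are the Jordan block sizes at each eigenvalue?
λ = -4: successive nullity increments [2, 2] count blocks of size ≥ k; block sizes are [2, 2].

Jordan blocks: (-4, 2), (-4, 2)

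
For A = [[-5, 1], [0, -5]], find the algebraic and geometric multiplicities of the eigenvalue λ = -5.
algebraic multiplicity 2, geometric multiplicity 1

The characteristic polynomial is (x + 5)^2, so the factor x + 5 appears with exponent 2: the algebraic multiplicity is 2.

rank(A + 5I) = 1, so the eigenspace has dimension 2 - 1 = 1: the geometric multiplicity is 1.

Since 1 < 2, A is not diagonalizable.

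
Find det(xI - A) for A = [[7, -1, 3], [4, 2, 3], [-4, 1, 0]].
χ_A(x) = (x - 3)^3

xI - A = [[x - 7, 1, -3], [-4, x - 2, -3], [4, -1, x]].

Expanding det(xI - A) along the first row:
det(xI - A) = + (x - 7)·det([[x - 2, -3], [-1, x]]) - (1)·det([[-4, -3], [4, x]]) + (-3)·det([[-4, x - 2], [4, -1]]).

Evaluating gives χ_A(x) = x^3 - 9x^2 + 27x - 27 = (x - 3)^3.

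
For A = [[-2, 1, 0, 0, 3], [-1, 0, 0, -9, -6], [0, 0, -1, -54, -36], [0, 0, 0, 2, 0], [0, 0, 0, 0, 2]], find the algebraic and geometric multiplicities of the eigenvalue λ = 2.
algebraic multiplicity 2, geometric multiplicity 2

The characteristic polynomial is (x - 2)^2(x + 1)^3, so the factor x - 2 appears with exponent 2: the algebraic multiplicity is 2.

rank(A - 2I) = 3, so the eigenspace has dimension 5 - 3 = 2: the geometric multiplicity is 2.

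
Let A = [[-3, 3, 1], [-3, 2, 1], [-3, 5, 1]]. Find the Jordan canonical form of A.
J = [[0, 1, 0], [0, 0, 1], [0, 0, 0]]

The characteristic polynomial is det(xI - A) = x^3, so the eigenvalues are 0 (algebraic multiplicity 3).

For λ = 0: rank(A) = 2, rank(A^2) = 1, rank(A^3) = 0. The eigenspace has dimension 3 - 2 = 1, so there is 1 Jordan block; the rank sequence gives block sizes [3].

Assembling the blocks gives the Jordan form J above.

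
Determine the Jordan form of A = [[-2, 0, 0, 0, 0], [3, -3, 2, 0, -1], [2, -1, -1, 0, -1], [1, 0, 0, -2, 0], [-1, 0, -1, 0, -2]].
The characteristic polynomial is det(xI - A) = (x + 2)^5, so the eigenvalues are -2 (algebraic multiplicity 5).

For λ = -2: rank(A + 2I) = 3, rank((A + 2I)^2) = 1, rank((A + 2I)^3) = 0. The eigenspace has dimension 5 - 3 = 2, so there are 2 Jordan blocks; the rank sequence gives block sizes [3, 2].

Assembling the blocks gives the Jordan form J above.

J = [[-2, 1, 0, 0, 0], [0, -2, 1, 0, 0], [0, 0, -2, 0, 0], [0, 0, 0, -2, 1], [0, 0, 0, 0, -2]]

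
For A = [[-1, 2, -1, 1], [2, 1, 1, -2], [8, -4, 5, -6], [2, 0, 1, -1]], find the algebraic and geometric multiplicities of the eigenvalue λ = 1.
algebraic multiplicity 4, geometric multiplicity 2

The characteristic polynomial is (x - 1)^4, so the factor x - 1 appears with exponent 4: the algebraic multiplicity is 4.

rank(A - I) = 2, so the eigenspace has dimension 4 - 2 = 2: the geometric multiplicity is 2.

Since 2 < 4, A is not diagonalizable.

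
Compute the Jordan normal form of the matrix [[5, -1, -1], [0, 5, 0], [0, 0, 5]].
The characteristic polynomial is det(xI - A) = (x - 5)^3, so the eigenvalues are 5 (algebraic multiplicity 3).

For λ = 5: rank(A - 5I) = 1, rank((A - 5I)^2) = 0. The eigenspace has dimension 3 - 1 = 2, so there are 2 Jordan blocks; the rank sequence gives block sizes [2, 1].

Assembling the blocks gives the Jordan form J above.

J = [[5, 1, 0], [0, 5, 0], [0, 0, 5]]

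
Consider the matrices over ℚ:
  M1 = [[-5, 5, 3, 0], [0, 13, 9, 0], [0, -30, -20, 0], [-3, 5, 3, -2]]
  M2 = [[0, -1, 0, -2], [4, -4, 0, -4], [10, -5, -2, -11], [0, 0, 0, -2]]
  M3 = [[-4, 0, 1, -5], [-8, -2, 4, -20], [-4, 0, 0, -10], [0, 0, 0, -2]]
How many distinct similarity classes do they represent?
Characteristic polynomials: χ_{M1} = (x + 2)^2(x + 5)^2, χ_{M2} = (x + 2)^4, χ_{M3} = (x + 2)^4.

{M1}: invariant factors x + 2, (x + 2)(x + 5)^2.

{M2}: invariant factors (x + 2)^2, (x + 2)^2.

{M3}: invariant factors x + 2, x + 2, (x + 2)^2.

Matrices are similar if and only if their invariant-factor lists agree; the partition into similarity classes is {M1}, {M2}, {M3}.

3 classes: {M1}, {M2}, {M3}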